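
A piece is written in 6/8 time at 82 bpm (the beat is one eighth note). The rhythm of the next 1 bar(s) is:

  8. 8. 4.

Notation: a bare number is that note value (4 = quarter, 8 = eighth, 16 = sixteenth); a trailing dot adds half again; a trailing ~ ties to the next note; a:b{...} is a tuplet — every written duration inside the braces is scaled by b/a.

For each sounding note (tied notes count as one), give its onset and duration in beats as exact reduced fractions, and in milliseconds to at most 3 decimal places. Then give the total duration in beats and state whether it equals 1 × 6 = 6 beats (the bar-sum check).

1) 0.0ms=0b +1097.561ms=3/2b
2) 1097.561ms=3/2b +1097.561ms=3/2b
3) 2195.122ms=3b +2195.122ms=3b
Σ=6b of 6 (82bpm 6/8) — PASS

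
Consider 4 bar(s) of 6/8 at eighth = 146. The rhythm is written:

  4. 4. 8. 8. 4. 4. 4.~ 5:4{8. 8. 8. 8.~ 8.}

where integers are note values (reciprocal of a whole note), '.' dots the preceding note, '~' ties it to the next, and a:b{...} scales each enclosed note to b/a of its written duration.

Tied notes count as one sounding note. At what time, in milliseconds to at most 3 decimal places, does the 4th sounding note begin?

1. 0.0ms @ 0 + 1232.877ms (3)
2. 1232.877ms @ 3 + 1232.877ms (3)
3. 2465.753ms @ 6 + 616.438ms (3/2)
4. 3082.192ms @ 15/2 + 616.438ms (3/2)
5. 3698.63ms @ 9 + 1232.877ms (3)
6. 4931.507ms @ 12 + 1232.877ms (3)
7. 6164.384ms @ 15 + 1726.027ms (21/5)
8. 7890.411ms @ 96/5 + 493.151ms (6/5)
9. 8383.562ms @ 102/5 + 493.151ms (6/5)
10. 8876.712ms @ 108/5 + 986.301ms (12/5)

note 4 onset = 15/2b = 3082.192ms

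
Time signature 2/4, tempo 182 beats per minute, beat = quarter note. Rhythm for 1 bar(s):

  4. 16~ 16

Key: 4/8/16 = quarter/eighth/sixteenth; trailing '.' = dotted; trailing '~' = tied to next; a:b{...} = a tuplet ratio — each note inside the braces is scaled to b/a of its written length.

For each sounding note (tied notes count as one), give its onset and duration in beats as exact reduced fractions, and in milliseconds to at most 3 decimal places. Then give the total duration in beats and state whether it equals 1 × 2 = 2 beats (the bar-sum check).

1) 0.0ms=0b +494.505ms=3/2b
2) 494.505ms=3/2b +164.835ms=1/2b
Σ=2b of 2 (182bpm 2/4) — PASS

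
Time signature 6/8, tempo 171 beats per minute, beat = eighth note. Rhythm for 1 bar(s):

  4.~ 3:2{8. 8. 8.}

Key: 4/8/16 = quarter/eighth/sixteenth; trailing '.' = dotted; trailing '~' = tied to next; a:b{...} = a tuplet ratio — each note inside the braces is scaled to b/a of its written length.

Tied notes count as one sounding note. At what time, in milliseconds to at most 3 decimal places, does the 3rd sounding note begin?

1. 0.0ms @ 0 + 1403.509ms (4)
2. 1403.509ms @ 4 + 350.877ms (1)
3. 1754.386ms @ 5 + 350.877ms (1)

note 3 onset = 5b = 1754.386ms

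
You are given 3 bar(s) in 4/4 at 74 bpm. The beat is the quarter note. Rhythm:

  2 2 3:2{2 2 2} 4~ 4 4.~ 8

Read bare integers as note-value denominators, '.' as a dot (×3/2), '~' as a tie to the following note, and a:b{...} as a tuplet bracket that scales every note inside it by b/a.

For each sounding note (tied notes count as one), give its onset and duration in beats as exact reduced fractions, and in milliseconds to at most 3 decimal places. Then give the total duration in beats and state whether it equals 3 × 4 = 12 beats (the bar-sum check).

1) 0.0ms=0b +1621.622ms=2b
2) 1621.622ms=2b +1621.622ms=2b
3) 3243.243ms=4b +1081.081ms=4/3b
4) 4324.324ms=16/3b +1081.081ms=4/3b
5) 5405.405ms=20/3b +1081.081ms=4/3b
6) 6486.486ms=8b +1621.622ms=2b
7) 8108.108ms=10b +1621.622ms=2b
Σ=12b of 12 (74bpm 4/4) — PASS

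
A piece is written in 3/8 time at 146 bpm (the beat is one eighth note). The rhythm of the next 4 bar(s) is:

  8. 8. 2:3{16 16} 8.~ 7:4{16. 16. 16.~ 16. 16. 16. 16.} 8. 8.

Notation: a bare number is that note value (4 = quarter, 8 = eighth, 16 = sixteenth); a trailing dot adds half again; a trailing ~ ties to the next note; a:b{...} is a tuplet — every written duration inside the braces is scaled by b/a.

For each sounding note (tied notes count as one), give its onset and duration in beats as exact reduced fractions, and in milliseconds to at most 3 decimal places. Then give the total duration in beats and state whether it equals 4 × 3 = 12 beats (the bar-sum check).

1) 0.0ms=0b +616.438ms=3/2b
2) 616.438ms=3/2b +616.438ms=3/2b
3) 1232.877ms=3b +308.219ms=3/4b
4) 1541.096ms=15/4b +308.219ms=3/4b
5) 1849.315ms=9/2b +792.564ms=27/14b
6) 2641.879ms=45/7b +176.125ms=3/7b
7) 2818.004ms=48/7b +352.25ms=6/7b
8) 3170.254ms=54/7b +176.125ms=3/7b
9) 3346.38ms=57/7b +176.125ms=3/7b
10) 3522.505ms=60/7b +176.125ms=3/7b
11) 3698.63ms=9b +616.438ms=3/2b
12) 4315.068ms=21/2b +616.438ms=3/2b
Σ=12b of 12 (146bpm 3/8) — PASS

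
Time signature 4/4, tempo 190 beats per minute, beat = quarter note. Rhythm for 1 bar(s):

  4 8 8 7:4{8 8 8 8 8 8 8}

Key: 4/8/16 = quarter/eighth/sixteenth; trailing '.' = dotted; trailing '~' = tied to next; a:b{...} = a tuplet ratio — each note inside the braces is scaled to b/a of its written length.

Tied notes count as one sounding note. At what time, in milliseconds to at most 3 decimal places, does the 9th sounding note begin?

note 9 onset = 24/7b = 1082.707ms

1. 0.0ms @ 0 + 315.789ms (1)
2. 315.789ms @ 1 + 157.895ms (1/2)
3. 473.684ms @ 3/2 + 157.895ms (1/2)
4. 631.579ms @ 2 + 90.226ms (2/7)
5. 721.805ms @ 16/7 + 90.226ms (2/7)
6. 812.03ms @ 18/7 + 90.226ms (2/7)
7. 902.256ms @ 20/7 + 90.226ms (2/7)
8. 992.481ms @ 22/7 + 90.226ms (2/7)
9. 1082.707ms @ 24/7 + 90.226ms (2/7)
10. 1172.932ms @ 26/7 + 90.226ms (2/7)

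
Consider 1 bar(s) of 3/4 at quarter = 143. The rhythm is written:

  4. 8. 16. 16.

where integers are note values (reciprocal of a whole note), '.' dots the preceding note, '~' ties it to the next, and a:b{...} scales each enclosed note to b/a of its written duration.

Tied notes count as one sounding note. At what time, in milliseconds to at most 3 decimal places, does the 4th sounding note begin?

note 4 onset = 21/8b = 1101.399ms

1. 0.0ms @ 0 + 629.371ms (3/2)
2. 629.371ms @ 3/2 + 314.685ms (3/4)
3. 944.056ms @ 9/4 + 157.343ms (3/8)
4. 1101.399ms @ 21/8 + 157.343ms (3/8)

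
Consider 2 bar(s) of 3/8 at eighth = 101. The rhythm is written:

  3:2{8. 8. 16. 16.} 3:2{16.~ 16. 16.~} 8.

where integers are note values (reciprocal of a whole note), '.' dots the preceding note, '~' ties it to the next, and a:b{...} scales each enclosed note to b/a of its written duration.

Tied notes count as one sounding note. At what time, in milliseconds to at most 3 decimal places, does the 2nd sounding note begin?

note 2 onset = 1b = 594.059ms

1. 0.0ms @ 0 + 594.059ms (1)
2. 594.059ms @ 1 + 594.059ms (1)
3. 1188.119ms @ 2 + 297.03ms (1/2)
4. 1485.149ms @ 5/2 + 297.03ms (1/2)
5. 1782.178ms @ 3 + 594.059ms (1)
6. 2376.238ms @ 4 + 1188.119ms (2)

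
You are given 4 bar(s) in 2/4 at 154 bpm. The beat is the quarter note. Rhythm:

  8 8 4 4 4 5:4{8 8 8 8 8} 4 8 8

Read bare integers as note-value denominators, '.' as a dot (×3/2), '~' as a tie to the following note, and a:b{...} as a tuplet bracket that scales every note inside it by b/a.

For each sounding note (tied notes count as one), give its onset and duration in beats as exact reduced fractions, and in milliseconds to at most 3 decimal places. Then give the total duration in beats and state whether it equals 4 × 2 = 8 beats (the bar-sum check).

1) 0.0ms=0b +194.805ms=1/2b
2) 194.805ms=1/2b +194.805ms=1/2b
3) 389.61ms=1b +389.61ms=1b
4) 779.221ms=2b +389.61ms=1b
5) 1168.831ms=3b +389.61ms=1b
6) 1558.442ms=4b +155.844ms=2/5b
7) 1714.286ms=22/5b +155.844ms=2/5b
8) 1870.13ms=24/5b +155.844ms=2/5b
9) 2025.974ms=26/5b +155.844ms=2/5b
10) 2181.818ms=28/5b +155.844ms=2/5b
11) 2337.662ms=6b +389.61ms=1b
12) 2727.273ms=7b +194.805ms=1/2b
13) 2922.078ms=15/2b +194.805ms=1/2b
Σ=8b of 8 (154bpm 2/4) — PASS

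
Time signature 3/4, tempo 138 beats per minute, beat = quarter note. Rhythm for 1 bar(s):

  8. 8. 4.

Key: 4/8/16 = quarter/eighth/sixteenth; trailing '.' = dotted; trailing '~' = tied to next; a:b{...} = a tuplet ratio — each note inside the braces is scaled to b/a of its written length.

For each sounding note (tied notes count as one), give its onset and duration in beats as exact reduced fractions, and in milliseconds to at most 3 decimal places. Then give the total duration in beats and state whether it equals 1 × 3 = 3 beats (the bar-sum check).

1) 0.0ms=0b +326.087ms=3/4b
2) 326.087ms=3/4b +326.087ms=3/4b
3) 652.174ms=3/2b +652.174ms=3/2b
Σ=3b of 3 (138bpm 3/4) — PASS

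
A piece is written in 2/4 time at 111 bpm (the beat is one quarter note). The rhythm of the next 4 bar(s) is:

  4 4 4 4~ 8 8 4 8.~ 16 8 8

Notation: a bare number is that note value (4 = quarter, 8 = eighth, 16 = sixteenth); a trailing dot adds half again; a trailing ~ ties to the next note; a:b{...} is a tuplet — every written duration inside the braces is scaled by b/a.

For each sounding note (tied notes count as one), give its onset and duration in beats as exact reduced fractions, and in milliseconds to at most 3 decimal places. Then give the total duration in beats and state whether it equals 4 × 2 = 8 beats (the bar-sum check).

1) 0.0ms=0b +540.541ms=1b
2) 540.541ms=1b +540.541ms=1b
3) 1081.081ms=2b +540.541ms=1b
4) 1621.622ms=3b +810.811ms=3/2b
5) 2432.432ms=9/2b +270.27ms=1/2b
6) 2702.703ms=5b +540.541ms=1b
7) 3243.243ms=6b +540.541ms=1b
8) 3783.784ms=7b +270.27ms=1/2b
9) 4054.054ms=15/2b +270.27ms=1/2b
Σ=8b of 8 (111bpm 2/4) — PASS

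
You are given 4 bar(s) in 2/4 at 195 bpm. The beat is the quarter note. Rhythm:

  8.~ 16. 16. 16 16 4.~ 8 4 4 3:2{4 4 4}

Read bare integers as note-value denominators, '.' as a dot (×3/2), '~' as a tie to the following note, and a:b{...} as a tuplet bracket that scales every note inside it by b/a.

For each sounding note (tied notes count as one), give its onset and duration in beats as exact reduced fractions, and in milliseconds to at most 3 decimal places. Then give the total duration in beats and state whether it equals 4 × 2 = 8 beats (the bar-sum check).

1) 0.0ms=0b +346.154ms=9/8b
2) 346.154ms=9/8b +115.385ms=3/8b
3) 461.538ms=3/2b +76.923ms=1/4b
4) 538.462ms=7/4b +76.923ms=1/4b
5) 615.385ms=2b +615.385ms=2b
6) 1230.769ms=4b +307.692ms=1b
7) 1538.462ms=5b +307.692ms=1b
8) 1846.154ms=6b +205.128ms=2/3b
9) 2051.282ms=20/3b +205.128ms=2/3b
10) 2256.41ms=22/3b +205.128ms=2/3b
Σ=8b of 8 (195bpm 2/4) — PASS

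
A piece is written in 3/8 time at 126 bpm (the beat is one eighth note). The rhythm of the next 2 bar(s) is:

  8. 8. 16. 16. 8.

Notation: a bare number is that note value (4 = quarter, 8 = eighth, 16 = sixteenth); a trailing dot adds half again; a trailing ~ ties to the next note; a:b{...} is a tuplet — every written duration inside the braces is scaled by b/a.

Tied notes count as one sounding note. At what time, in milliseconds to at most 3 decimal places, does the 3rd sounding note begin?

note 3 onset = 3b = 1428.571ms

1. 0.0ms @ 0 + 714.286ms (3/2)
2. 714.286ms @ 3/2 + 714.286ms (3/2)
3. 1428.571ms @ 3 + 357.143ms (3/4)
4. 1785.714ms @ 15/4 + 357.143ms (3/4)
5. 2142.857ms @ 9/2 + 714.286ms (3/2)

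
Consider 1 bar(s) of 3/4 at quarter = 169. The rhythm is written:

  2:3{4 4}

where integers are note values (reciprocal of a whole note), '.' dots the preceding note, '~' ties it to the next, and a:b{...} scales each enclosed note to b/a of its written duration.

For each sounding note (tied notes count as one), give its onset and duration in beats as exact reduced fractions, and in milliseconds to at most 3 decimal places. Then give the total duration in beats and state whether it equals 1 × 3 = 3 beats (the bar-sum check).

1) 0.0ms=0b +532.544ms=3/2b
2) 532.544ms=3/2b +532.544ms=3/2b
Σ=3b of 3 (169bpm 3/4) — PASS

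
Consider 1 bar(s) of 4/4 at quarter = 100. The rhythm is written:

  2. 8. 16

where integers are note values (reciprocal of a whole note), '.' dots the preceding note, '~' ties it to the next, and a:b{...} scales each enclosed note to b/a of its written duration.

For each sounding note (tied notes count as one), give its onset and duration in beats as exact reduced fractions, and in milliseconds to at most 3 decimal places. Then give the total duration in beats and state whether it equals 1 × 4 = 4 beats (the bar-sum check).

1) 0.0ms=0b +1800.0ms=3b
2) 1800.0ms=3b +450.0ms=3/4b
3) 2250.0ms=15/4b +150.0ms=1/4b
Σ=4b of 4 (100bpm 4/4) — PASS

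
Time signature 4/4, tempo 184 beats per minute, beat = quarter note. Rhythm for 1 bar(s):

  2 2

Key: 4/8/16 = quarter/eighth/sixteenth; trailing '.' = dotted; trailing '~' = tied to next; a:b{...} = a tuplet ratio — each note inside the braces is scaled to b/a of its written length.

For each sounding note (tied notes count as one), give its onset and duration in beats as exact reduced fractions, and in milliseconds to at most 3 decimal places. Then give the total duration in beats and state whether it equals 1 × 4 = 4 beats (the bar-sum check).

1) 0.0ms=0b +652.174ms=2b
2) 652.174ms=2b +652.174ms=2b
Σ=4b of 4 (184bpm 4/4) — PASS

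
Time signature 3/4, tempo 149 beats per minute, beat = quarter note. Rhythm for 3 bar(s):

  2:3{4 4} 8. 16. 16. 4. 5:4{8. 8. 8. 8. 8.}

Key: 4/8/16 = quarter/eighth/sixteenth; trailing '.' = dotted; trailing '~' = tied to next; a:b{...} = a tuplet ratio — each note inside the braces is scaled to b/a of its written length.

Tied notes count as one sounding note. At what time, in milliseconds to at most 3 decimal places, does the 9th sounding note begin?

1. 0.0ms @ 0 + 604.027ms (3/2)
2. 604.027ms @ 3/2 + 604.027ms (3/2)
3. 1208.054ms @ 3 + 302.013ms (3/4)
4. 1510.067ms @ 15/4 + 151.007ms (3/8)
5. 1661.074ms @ 33/8 + 151.007ms (3/8)
6. 1812.081ms @ 9/2 + 604.027ms (3/2)
7. 2416.107ms @ 6 + 241.611ms (3/5)
8. 2657.718ms @ 33/5 + 241.611ms (3/5)
9. 2899.329ms @ 36/5 + 241.611ms (3/5)
10. 3140.94ms @ 39/5 + 241.611ms (3/5)
11. 3382.55ms @ 42/5 + 241.611ms (3/5)

note 9 onset = 36/5b = 2899.329ms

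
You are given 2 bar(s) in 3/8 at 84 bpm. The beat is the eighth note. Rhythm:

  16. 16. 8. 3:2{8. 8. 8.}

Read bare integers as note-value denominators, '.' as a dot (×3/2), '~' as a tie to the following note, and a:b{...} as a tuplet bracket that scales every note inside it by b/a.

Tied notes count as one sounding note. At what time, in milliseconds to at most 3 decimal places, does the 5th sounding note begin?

note 5 onset = 4b = 2857.143ms

1. 0.0ms @ 0 + 535.714ms (3/4)
2. 535.714ms @ 3/4 + 535.714ms (3/4)
3. 1071.429ms @ 3/2 + 1071.429ms (3/2)
4. 2142.857ms @ 3 + 714.286ms (1)
5. 2857.143ms @ 4 + 714.286ms (1)
6. 3571.429ms @ 5 + 714.286ms (1)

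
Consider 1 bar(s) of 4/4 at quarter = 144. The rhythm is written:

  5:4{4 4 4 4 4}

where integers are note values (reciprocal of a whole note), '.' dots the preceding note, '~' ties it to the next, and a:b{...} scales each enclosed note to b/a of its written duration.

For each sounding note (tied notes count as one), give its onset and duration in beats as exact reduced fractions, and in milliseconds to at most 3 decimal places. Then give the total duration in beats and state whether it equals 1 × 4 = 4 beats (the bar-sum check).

1) 0.0ms=0b +333.333ms=4/5b
2) 333.333ms=4/5b +333.333ms=4/5b
3) 666.667ms=8/5b +333.333ms=4/5b
4) 1000.0ms=12/5b +333.333ms=4/5b
5) 1333.333ms=16/5b +333.333ms=4/5b
Σ=4b of 4 (144bpm 4/4) — PASS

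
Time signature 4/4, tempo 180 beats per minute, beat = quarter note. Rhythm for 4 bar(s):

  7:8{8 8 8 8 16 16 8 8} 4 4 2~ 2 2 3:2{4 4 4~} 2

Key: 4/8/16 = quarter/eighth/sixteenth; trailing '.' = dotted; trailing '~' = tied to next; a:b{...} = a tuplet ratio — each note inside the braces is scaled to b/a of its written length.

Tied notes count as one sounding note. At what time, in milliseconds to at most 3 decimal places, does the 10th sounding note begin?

1. 0.0ms @ 0 + 190.476ms (4/7)
2. 190.476ms @ 4/7 + 190.476ms (4/7)
3. 380.952ms @ 8/7 + 190.476ms (4/7)
4. 571.429ms @ 12/7 + 190.476ms (4/7)
5. 761.905ms @ 16/7 + 95.238ms (2/7)
6. 857.143ms @ 18/7 + 95.238ms (2/7)
7. 952.381ms @ 20/7 + 190.476ms (4/7)
8. 1142.857ms @ 24/7 + 190.476ms (4/7)
9. 1333.333ms @ 4 + 333.333ms (1)
10. 1666.667ms @ 5 + 333.333ms (1)
11. 2000.0ms @ 6 + 1333.333ms (4)
12. 3333.333ms @ 10 + 666.667ms (2)
13. 4000.0ms @ 12 + 222.222ms (2/3)
14. 4222.222ms @ 38/3 + 222.222ms (2/3)
15. 4444.444ms @ 40/3 + 888.889ms (8/3)

note 10 onset = 5b = 1666.667ms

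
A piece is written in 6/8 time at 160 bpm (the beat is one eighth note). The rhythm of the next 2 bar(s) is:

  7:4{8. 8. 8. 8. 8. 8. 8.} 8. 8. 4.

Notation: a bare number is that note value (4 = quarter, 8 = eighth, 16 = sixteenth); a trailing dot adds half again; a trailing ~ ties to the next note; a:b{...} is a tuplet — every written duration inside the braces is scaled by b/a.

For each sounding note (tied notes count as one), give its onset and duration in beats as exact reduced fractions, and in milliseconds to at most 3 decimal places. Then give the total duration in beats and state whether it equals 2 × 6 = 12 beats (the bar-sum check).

1) 0.0ms=0b +321.429ms=6/7b
2) 321.429ms=6/7b +321.429ms=6/7b
3) 642.857ms=12/7b +321.429ms=6/7b
4) 964.286ms=18/7b +321.429ms=6/7b
5) 1285.714ms=24/7b +321.429ms=6/7b
6) 1607.143ms=30/7b +321.429ms=6/7b
7) 1928.571ms=36/7b +321.429ms=6/7b
8) 2250.0ms=6b +562.5ms=3/2b
9) 2812.5ms=15/2b +562.5ms=3/2b
10) 3375.0ms=9b +1125.0ms=3b
Σ=12b of 12 (160bpm 6/8) — PASS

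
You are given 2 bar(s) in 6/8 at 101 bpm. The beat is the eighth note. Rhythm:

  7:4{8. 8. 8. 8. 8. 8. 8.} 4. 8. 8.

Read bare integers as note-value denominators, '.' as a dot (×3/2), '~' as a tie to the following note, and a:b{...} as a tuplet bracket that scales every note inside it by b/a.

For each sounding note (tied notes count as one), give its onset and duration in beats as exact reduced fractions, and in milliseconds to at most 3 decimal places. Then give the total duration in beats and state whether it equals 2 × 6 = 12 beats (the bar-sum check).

1) 0.0ms=0b +509.194ms=6/7b
2) 509.194ms=6/7b +509.194ms=6/7b
3) 1018.388ms=12/7b +509.194ms=6/7b
4) 1527.581ms=18/7b +509.194ms=6/7b
5) 2036.775ms=24/7b +509.194ms=6/7b
6) 2545.969ms=30/7b +509.194ms=6/7b
7) 3055.163ms=36/7b +509.194ms=6/7b
8) 3564.356ms=6b +1782.178ms=3b
9) 5346.535ms=9b +891.089ms=3/2b
10) 6237.624ms=21/2b +891.089ms=3/2b
Σ=12b of 12 (101bpm 6/8) — PASS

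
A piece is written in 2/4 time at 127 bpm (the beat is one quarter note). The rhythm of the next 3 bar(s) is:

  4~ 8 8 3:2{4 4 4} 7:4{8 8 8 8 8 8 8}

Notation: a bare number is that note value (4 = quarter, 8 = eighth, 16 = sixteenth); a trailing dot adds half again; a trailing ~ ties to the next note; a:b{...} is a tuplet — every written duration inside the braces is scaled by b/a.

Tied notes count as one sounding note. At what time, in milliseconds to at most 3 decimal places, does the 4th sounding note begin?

1. 0.0ms @ 0 + 708.661ms (3/2)
2. 708.661ms @ 3/2 + 236.22ms (1/2)
3. 944.882ms @ 2 + 314.961ms (2/3)
4. 1259.843ms @ 8/3 + 314.961ms (2/3)
5. 1574.803ms @ 10/3 + 314.961ms (2/3)
6. 1889.764ms @ 4 + 134.983ms (2/7)
7. 2024.747ms @ 30/7 + 134.983ms (2/7)
8. 2159.73ms @ 32/7 + 134.983ms (2/7)
9. 2294.713ms @ 34/7 + 134.983ms (2/7)
10. 2429.696ms @ 36/7 + 134.983ms (2/7)
11. 2564.679ms @ 38/7 + 134.983ms (2/7)
12. 2699.663ms @ 40/7 + 134.983ms (2/7)

note 4 onset = 8/3b = 1259.843ms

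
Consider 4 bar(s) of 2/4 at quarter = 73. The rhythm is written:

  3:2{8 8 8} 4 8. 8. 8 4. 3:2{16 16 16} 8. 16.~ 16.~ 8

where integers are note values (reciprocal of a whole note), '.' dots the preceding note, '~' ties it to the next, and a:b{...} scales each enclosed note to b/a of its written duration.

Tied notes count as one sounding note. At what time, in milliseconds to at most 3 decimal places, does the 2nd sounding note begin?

1. 0.0ms @ 0 + 273.973ms (1/3)
2. 273.973ms @ 1/3 + 273.973ms (1/3)
3. 547.945ms @ 2/3 + 273.973ms (1/3)
4. 821.918ms @ 1 + 821.918ms (1)
5. 1643.836ms @ 2 + 616.438ms (3/4)
6. 2260.274ms @ 11/4 + 616.438ms (3/4)
7. 2876.712ms @ 7/2 + 410.959ms (1/2)
8. 3287.671ms @ 4 + 1232.877ms (3/2)
9. 4520.548ms @ 11/2 + 136.986ms (1/6)
10. 4657.534ms @ 17/3 + 136.986ms (1/6)
11. 4794.521ms @ 35/6 + 136.986ms (1/6)
12. 4931.507ms @ 6 + 616.438ms (3/4)
13. 5547.945ms @ 27/4 + 1027.397ms (5/4)

note 2 onset = 1/3b = 273.973ms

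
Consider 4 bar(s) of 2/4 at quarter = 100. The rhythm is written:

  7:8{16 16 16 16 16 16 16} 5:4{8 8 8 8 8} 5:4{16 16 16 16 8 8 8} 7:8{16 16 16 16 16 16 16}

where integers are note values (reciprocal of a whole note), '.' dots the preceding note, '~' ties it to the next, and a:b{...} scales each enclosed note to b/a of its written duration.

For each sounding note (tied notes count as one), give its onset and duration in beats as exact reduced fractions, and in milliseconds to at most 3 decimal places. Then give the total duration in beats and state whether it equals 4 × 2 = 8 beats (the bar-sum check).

1) 0.0ms=0b +171.429ms=2/7b
2) 171.429ms=2/7b +171.429ms=2/7b
3) 342.857ms=4/7b +171.429ms=2/7b
4) 514.286ms=6/7b +171.429ms=2/7b
5) 685.714ms=8/7b +171.429ms=2/7b
6) 857.143ms=10/7b +171.429ms=2/7b
7) 1028.571ms=12/7b +171.429ms=2/7b
8) 1200.0ms=2b +240.0ms=2/5b
9) 1440.0ms=12/5b +240.0ms=2/5b
10) 1680.0ms=14/5b +240.0ms=2/5b
11) 1920.0ms=16/5b +240.0ms=2/5b
12) 2160.0ms=18/5b +240.0ms=2/5b
13) 2400.0ms=4b +120.0ms=1/5b
14) 2520.0ms=21/5b +120.0ms=1/5b
15) 2640.0ms=22/5b +120.0ms=1/5b
16) 2760.0ms=23/5b +120.0ms=1/5b
17) 2880.0ms=24/5b +240.0ms=2/5b
18) 3120.0ms=26/5b +240.0ms=2/5b
19) 3360.0ms=28/5b +240.0ms=2/5b
20) 3600.0ms=6b +171.429ms=2/7b
21) 3771.429ms=44/7b +171.429ms=2/7b
22) 3942.857ms=46/7b +171.429ms=2/7b
23) 4114.286ms=48/7b +171.429ms=2/7b
24) 4285.714ms=50/7b +171.429ms=2/7b
25) 4457.143ms=52/7b +171.429ms=2/7b
26) 4628.571ms=54/7b +171.429ms=2/7b
Σ=8b of 8 (100bpm 2/4) — PASS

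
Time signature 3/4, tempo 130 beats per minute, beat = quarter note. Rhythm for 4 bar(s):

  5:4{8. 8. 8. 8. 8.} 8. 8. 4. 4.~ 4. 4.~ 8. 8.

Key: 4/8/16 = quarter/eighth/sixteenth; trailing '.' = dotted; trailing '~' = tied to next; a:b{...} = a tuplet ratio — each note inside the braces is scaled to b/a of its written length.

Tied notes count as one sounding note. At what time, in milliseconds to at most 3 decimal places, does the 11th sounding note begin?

note 11 onset = 45/4b = 5192.308ms

1. 0.0ms @ 0 + 276.923ms (3/5)
2. 276.923ms @ 3/5 + 276.923ms (3/5)
3. 553.846ms @ 6/5 + 276.923ms (3/5)
4. 830.769ms @ 9/5 + 276.923ms (3/5)
5. 1107.692ms @ 12/5 + 276.923ms (3/5)
6. 1384.615ms @ 3 + 346.154ms (3/4)
7. 1730.769ms @ 15/4 + 346.154ms (3/4)
8. 2076.923ms @ 9/2 + 692.308ms (3/2)
9. 2769.231ms @ 6 + 1384.615ms (3)
10. 4153.846ms @ 9 + 1038.462ms (9/4)
11. 5192.308ms @ 45/4 + 346.154ms (3/4)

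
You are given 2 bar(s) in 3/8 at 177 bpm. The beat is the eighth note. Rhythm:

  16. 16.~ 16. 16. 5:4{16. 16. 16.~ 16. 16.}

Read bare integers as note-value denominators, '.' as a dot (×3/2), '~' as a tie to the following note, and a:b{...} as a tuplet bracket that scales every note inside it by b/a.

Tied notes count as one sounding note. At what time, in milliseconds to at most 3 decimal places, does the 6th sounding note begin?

note 6 onset = 21/5b = 1423.729ms

1. 0.0ms @ 0 + 254.237ms (3/4)
2. 254.237ms @ 3/4 + 508.475ms (3/2)
3. 762.712ms @ 9/4 + 254.237ms (3/4)
4. 1016.949ms @ 3 + 203.39ms (3/5)
5. 1220.339ms @ 18/5 + 203.39ms (3/5)
6. 1423.729ms @ 21/5 + 406.78ms (6/5)
7. 1830.508ms @ 27/5 + 203.39ms (3/5)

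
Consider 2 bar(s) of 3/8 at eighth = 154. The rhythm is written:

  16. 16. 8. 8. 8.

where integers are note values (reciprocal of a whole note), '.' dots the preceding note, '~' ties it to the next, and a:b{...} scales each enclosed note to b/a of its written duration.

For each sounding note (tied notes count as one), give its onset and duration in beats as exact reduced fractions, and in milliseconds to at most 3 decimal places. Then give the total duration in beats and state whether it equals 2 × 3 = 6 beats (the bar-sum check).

1) 0.0ms=0b +292.208ms=3/4b
2) 292.208ms=3/4b +292.208ms=3/4b
3) 584.416ms=3/2b +584.416ms=3/2b
4) 1168.831ms=3b +584.416ms=3/2b
5) 1753.247ms=9/2b +584.416ms=3/2b
Σ=6b of 6 (154bpm 3/8) — PASS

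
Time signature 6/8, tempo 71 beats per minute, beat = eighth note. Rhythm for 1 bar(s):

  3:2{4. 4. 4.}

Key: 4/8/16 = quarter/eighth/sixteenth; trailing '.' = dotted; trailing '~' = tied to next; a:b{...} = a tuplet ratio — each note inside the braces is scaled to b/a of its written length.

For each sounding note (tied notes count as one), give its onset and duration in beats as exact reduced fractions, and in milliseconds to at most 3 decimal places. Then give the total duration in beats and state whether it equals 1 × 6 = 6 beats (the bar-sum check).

1) 0.0ms=0b +1690.141ms=2b
2) 1690.141ms=2b +1690.141ms=2b
3) 3380.282ms=4b +1690.141ms=2b
Σ=6b of 6 (71bpm 6/8) — PASS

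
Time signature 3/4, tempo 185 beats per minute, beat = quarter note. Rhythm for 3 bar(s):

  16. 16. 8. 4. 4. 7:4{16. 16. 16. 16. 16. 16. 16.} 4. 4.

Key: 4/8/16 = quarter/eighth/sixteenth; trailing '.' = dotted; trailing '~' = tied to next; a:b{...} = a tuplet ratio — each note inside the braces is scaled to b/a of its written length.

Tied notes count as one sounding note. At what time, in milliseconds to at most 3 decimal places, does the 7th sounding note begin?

1. 0.0ms @ 0 + 121.622ms (3/8)
2. 121.622ms @ 3/8 + 121.622ms (3/8)
3. 243.243ms @ 3/4 + 243.243ms (3/4)
4. 486.486ms @ 3/2 + 486.486ms (3/2)
5. 972.973ms @ 3 + 486.486ms (3/2)
6. 1459.459ms @ 9/2 + 69.498ms (3/14)
7. 1528.958ms @ 33/7 + 69.498ms (3/14)
8. 1598.456ms @ 69/14 + 69.498ms (3/14)
9. 1667.954ms @ 36/7 + 69.498ms (3/14)
10. 1737.452ms @ 75/14 + 69.498ms (3/14)
11. 1806.95ms @ 39/7 + 69.498ms (3/14)
12. 1876.448ms @ 81/14 + 69.498ms (3/14)
13. 1945.946ms @ 6 + 486.486ms (3/2)
14. 2432.432ms @ 15/2 + 486.486ms (3/2)

note 7 onset = 33/7b = 1528.958ms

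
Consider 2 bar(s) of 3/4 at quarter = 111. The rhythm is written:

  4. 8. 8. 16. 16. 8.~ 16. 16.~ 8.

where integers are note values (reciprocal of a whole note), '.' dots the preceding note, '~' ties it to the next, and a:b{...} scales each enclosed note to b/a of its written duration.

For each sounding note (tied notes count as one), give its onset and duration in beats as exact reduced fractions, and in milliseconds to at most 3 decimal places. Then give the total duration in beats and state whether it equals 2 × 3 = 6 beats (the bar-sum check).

1) 0.0ms=0b +810.811ms=3/2b
2) 810.811ms=3/2b +405.405ms=3/4b
3) 1216.216ms=9/4b +405.405ms=3/4b
4) 1621.622ms=3b +202.703ms=3/8b
5) 1824.324ms=27/8b +202.703ms=3/8b
6) 2027.027ms=15/4b +608.108ms=9/8b
7) 2635.135ms=39/8b +608.108ms=9/8b
Σ=6b of 6 (111bpm 3/4) — PASS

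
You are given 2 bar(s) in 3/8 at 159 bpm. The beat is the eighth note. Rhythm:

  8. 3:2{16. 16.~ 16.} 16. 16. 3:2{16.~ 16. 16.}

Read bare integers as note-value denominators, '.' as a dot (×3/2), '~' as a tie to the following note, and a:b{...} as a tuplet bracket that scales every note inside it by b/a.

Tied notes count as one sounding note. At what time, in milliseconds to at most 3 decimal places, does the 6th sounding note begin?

1. 0.0ms @ 0 + 566.038ms (3/2)
2. 566.038ms @ 3/2 + 188.679ms (1/2)
3. 754.717ms @ 2 + 377.358ms (1)
4. 1132.075ms @ 3 + 283.019ms (3/4)
5. 1415.094ms @ 15/4 + 283.019ms (3/4)
6. 1698.113ms @ 9/2 + 377.358ms (1)
7. 2075.472ms @ 11/2 + 188.679ms (1/2)

note 6 onset = 9/2b = 1698.113ms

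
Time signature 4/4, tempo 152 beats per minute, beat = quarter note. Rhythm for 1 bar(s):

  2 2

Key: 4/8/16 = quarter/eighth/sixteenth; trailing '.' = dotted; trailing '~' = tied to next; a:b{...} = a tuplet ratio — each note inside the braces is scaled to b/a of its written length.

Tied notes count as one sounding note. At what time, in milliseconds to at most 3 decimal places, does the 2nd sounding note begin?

1. 0.0ms @ 0 + 789.474ms (2)
2. 789.474ms @ 2 + 789.474ms (2)

note 2 onset = 2b = 789.474ms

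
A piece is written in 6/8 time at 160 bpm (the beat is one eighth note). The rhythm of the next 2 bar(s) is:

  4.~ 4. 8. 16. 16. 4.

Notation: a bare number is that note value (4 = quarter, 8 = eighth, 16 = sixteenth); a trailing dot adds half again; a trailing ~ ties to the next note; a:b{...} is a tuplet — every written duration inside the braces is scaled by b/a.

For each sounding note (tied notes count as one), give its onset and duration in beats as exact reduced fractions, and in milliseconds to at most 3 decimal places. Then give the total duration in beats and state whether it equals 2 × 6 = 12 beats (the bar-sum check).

1) 0.0ms=0b +2250.0ms=6b
2) 2250.0ms=6b +562.5ms=3/2b
3) 2812.5ms=15/2b +281.25ms=3/4b
4) 3093.75ms=33/4b +281.25ms=3/4b
5) 3375.0ms=9b +1125.0ms=3b
Σ=12b of 12 (160bpm 6/8) — PASS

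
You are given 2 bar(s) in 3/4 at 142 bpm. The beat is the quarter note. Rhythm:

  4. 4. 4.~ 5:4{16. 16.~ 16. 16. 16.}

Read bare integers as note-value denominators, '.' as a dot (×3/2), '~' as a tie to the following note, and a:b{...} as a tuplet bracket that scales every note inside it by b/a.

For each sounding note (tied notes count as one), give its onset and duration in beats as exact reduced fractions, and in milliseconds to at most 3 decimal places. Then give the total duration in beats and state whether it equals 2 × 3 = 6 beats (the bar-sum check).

1) 0.0ms=0b +633.803ms=3/2b
2) 633.803ms=3/2b +633.803ms=3/2b
3) 1267.606ms=3b +760.563ms=9/5b
4) 2028.169ms=24/5b +253.521ms=3/5b
5) 2281.69ms=27/5b +126.761ms=3/10b
6) 2408.451ms=57/10b +126.761ms=3/10b
Σ=6b of 6 (142bpm 3/4) — PASS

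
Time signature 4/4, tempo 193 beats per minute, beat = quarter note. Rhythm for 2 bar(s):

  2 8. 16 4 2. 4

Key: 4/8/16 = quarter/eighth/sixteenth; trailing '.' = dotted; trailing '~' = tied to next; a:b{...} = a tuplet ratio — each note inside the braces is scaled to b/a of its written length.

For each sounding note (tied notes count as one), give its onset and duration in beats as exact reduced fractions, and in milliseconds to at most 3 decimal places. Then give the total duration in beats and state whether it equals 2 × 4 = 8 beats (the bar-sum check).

1) 0.0ms=0b +621.762ms=2b
2) 621.762ms=2b +233.161ms=3/4b
3) 854.922ms=11/4b +77.72ms=1/4b
4) 932.642ms=3b +310.881ms=1b
5) 1243.523ms=4b +932.642ms=3b
6) 2176.166ms=7b +310.881ms=1b
Σ=8b of 8 (193bpm 4/4) — PASS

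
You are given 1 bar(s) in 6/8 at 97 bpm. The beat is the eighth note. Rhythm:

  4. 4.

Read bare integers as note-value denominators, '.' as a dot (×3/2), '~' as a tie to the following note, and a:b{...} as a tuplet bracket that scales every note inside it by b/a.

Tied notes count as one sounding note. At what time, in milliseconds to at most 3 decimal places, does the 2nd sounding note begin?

1. 0.0ms @ 0 + 1855.67ms (3)
2. 1855.67ms @ 3 + 1855.67ms (3)

note 2 onset = 3b = 1855.67ms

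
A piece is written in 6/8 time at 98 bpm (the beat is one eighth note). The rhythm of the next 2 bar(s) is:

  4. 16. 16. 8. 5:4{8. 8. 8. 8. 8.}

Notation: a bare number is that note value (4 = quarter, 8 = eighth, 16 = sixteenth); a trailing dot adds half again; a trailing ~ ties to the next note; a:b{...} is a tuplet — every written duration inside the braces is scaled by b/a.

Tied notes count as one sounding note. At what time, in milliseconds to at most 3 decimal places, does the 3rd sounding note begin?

1. 0.0ms @ 0 + 1836.735ms (3)
2. 1836.735ms @ 3 + 459.184ms (3/4)
3. 2295.918ms @ 15/4 + 459.184ms (3/4)
4. 2755.102ms @ 9/2 + 918.367ms (3/2)
5. 3673.469ms @ 6 + 734.694ms (6/5)
6. 4408.163ms @ 36/5 + 734.694ms (6/5)
7. 5142.857ms @ 42/5 + 734.694ms (6/5)
8. 5877.551ms @ 48/5 + 734.694ms (6/5)
9. 6612.245ms @ 54/5 + 734.694ms (6/5)

note 3 onset = 15/4b = 2295.918ms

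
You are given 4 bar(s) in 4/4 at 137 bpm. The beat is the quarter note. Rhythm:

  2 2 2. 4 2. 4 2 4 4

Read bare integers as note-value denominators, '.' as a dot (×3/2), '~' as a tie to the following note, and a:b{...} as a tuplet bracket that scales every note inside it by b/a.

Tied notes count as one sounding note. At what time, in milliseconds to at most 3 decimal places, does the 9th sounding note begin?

note 9 onset = 15b = 6569.343ms

1. 0.0ms @ 0 + 875.912ms (2)
2. 875.912ms @ 2 + 875.912ms (2)
3. 1751.825ms @ 4 + 1313.869ms (3)
4. 3065.693ms @ 7 + 437.956ms (1)
5. 3503.65ms @ 8 + 1313.869ms (3)
6. 4817.518ms @ 11 + 437.956ms (1)
7. 5255.474ms @ 12 + 875.912ms (2)
8. 6131.387ms @ 14 + 437.956ms (1)
9. 6569.343ms @ 15 + 437.956ms (1)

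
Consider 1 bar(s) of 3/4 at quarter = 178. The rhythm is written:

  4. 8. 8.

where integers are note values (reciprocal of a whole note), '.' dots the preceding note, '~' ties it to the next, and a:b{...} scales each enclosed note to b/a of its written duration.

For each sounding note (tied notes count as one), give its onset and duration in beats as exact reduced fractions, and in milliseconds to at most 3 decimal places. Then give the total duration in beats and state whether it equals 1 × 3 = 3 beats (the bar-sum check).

1) 0.0ms=0b +505.618ms=3/2b
2) 505.618ms=3/2b +252.809ms=3/4b
3) 758.427ms=9/4b +252.809ms=3/4b
Σ=3b of 3 (178bpm 3/4) — PASS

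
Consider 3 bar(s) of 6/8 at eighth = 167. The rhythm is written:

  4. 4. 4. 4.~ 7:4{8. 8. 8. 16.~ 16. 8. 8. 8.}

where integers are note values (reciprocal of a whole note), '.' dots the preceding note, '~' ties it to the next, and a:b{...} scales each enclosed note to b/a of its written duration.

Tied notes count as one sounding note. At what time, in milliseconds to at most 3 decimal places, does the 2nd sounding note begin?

1. 0.0ms @ 0 + 1077.844ms (3)
2. 1077.844ms @ 3 + 1077.844ms (3)
3. 2155.689ms @ 6 + 1077.844ms (3)
4. 3233.533ms @ 9 + 1385.8ms (27/7)
5. 4619.333ms @ 90/7 + 307.956ms (6/7)
6. 4927.288ms @ 96/7 + 307.956ms (6/7)
7. 5235.244ms @ 102/7 + 307.956ms (6/7)
8. 5543.199ms @ 108/7 + 307.956ms (6/7)
9. 5851.155ms @ 114/7 + 307.956ms (6/7)
10. 6159.11ms @ 120/7 + 307.956ms (6/7)

note 2 onset = 3b = 1077.844ms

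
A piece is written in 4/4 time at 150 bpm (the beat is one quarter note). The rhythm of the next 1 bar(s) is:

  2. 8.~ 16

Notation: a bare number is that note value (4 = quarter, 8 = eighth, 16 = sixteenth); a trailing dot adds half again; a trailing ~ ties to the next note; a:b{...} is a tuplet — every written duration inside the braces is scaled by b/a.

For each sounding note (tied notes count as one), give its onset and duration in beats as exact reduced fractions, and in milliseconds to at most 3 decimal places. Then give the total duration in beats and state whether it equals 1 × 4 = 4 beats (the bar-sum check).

1) 0.0ms=0b +1200.0ms=3b
2) 1200.0ms=3b +400.0ms=1b
Σ=4b of 4 (150bpm 4/4) — PASS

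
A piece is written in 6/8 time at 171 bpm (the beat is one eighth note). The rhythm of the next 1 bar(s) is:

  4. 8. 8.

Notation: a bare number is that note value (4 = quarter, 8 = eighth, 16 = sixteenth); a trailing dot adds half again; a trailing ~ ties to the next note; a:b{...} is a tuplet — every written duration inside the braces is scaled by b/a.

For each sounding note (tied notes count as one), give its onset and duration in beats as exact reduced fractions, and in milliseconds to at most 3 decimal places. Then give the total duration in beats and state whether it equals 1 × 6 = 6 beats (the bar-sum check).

1) 0.0ms=0b +1052.632ms=3b
2) 1052.632ms=3b +526.316ms=3/2b
3) 1578.947ms=9/2b +526.316ms=3/2b
Σ=6b of 6 (171bpm 6/8) — PASS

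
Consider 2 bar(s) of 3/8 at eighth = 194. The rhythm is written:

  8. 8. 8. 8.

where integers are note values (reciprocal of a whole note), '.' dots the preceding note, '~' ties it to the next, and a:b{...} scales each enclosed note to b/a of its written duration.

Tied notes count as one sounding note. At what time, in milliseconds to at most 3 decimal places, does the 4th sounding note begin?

note 4 onset = 9/2b = 1391.753ms

1. 0.0ms @ 0 + 463.918ms (3/2)
2. 463.918ms @ 3/2 + 463.918ms (3/2)
3. 927.835ms @ 3 + 463.918ms (3/2)
4. 1391.753ms @ 9/2 + 463.918ms (3/2)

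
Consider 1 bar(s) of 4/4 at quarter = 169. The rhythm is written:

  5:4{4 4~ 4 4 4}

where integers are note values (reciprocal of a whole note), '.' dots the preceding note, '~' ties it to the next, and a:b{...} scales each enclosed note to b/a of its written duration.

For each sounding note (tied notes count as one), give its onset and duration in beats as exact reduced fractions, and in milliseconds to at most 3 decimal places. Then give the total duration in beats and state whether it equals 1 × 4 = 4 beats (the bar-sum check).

1) 0.0ms=0b +284.024ms=4/5b
2) 284.024ms=4/5b +568.047ms=8/5b
3) 852.071ms=12/5b +284.024ms=4/5b
4) 1136.095ms=16/5b +284.024ms=4/5b
Σ=4b of 4 (169bpm 4/4) — PASS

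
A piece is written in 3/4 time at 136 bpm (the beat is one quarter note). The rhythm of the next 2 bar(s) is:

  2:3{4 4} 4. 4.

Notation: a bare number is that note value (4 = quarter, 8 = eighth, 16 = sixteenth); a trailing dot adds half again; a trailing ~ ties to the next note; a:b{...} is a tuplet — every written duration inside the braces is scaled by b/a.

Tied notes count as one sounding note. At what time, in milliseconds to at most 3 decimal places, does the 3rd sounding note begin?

1. 0.0ms @ 0 + 661.765ms (3/2)
2. 661.765ms @ 3/2 + 661.765ms (3/2)
3. 1323.529ms @ 3 + 661.765ms (3/2)
4. 1985.294ms @ 9/2 + 661.765ms (3/2)

note 3 onset = 3b = 1323.529ms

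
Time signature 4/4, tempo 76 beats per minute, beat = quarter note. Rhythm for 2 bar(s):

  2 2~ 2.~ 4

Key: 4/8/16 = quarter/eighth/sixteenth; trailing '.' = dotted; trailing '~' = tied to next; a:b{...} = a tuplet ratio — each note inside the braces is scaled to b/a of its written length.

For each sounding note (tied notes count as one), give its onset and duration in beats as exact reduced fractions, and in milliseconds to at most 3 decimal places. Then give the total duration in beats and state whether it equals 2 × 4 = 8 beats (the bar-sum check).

1) 0.0ms=0b +1578.947ms=2b
2) 1578.947ms=2b +4736.842ms=6b
Σ=8b of 8 (76bpm 4/4) — PASS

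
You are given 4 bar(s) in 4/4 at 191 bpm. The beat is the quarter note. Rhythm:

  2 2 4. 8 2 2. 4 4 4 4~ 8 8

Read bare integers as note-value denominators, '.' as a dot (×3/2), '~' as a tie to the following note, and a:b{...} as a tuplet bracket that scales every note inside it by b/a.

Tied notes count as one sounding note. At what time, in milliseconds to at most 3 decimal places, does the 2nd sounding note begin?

note 2 onset = 2b = 628.272ms

1. 0.0ms @ 0 + 628.272ms (2)
2. 628.272ms @ 2 + 628.272ms (2)
3. 1256.545ms @ 4 + 471.204ms (3/2)
4. 1727.749ms @ 11/2 + 157.068ms (1/2)
5. 1884.817ms @ 6 + 628.272ms (2)
6. 2513.089ms @ 8 + 942.408ms (3)
7. 3455.497ms @ 11 + 314.136ms (1)
8. 3769.634ms @ 12 + 314.136ms (1)
9. 4083.77ms @ 13 + 314.136ms (1)
10. 4397.906ms @ 14 + 471.204ms (3/2)
11. 4869.11ms @ 31/2 + 157.068ms (1/2)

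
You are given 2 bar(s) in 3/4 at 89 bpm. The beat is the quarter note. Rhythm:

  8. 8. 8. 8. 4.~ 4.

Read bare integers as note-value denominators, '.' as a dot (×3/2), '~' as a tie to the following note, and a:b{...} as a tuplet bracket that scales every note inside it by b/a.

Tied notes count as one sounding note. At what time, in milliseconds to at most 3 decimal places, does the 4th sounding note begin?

note 4 onset = 9/4b = 1516.854ms

1. 0.0ms @ 0 + 505.618ms (3/4)
2. 505.618ms @ 3/4 + 505.618ms (3/4)
3. 1011.236ms @ 3/2 + 505.618ms (3/4)
4. 1516.854ms @ 9/4 + 505.618ms (3/4)
5. 2022.472ms @ 3 + 2022.472ms (3)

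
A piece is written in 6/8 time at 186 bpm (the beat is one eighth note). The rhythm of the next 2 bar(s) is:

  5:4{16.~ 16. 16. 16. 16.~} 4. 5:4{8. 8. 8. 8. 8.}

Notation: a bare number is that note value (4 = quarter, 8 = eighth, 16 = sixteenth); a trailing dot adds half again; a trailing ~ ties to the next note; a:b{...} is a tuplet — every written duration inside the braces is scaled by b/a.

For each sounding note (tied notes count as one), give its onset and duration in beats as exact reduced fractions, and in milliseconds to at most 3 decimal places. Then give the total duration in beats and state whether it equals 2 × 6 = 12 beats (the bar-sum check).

1) 0.0ms=0b +387.097ms=6/5b
2) 387.097ms=6/5b +193.548ms=3/5b
3) 580.645ms=9/5b +193.548ms=3/5b
4) 774.194ms=12/5b +1161.29ms=18/5b
5) 1935.484ms=6b +387.097ms=6/5b
6) 2322.581ms=36/5b +387.097ms=6/5b
7) 2709.677ms=42/5b +387.097ms=6/5b
8) 3096.774ms=48/5b +387.097ms=6/5b
9) 3483.871ms=54/5b +387.097ms=6/5b
Σ=12b of 12 (186bpm 6/8) — PASS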